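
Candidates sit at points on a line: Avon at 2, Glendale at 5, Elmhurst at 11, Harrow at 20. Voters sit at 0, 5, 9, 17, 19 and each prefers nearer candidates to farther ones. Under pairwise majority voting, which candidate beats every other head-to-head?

Elmhurst

With single-peaked preferences on a line, the Condorcet winner is the candidate closest to the median voter.
The median voter (position 9) is closest to Elmhurst at 11.
Check: Elmhurst vs Avon — voters closer to Elmhurst: 3 of 5.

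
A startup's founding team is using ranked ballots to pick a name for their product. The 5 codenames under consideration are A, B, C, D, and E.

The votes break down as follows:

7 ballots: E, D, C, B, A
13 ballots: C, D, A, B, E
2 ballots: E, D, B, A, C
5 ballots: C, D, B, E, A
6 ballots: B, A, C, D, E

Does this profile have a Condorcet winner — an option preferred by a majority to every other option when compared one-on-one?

Head-to-head results (33 voters total):
A vs B: B wins 20–13.
A vs C: C wins 25–8.
A vs D: D wins 27–6.
A vs E: A wins 19–14.
B vs C: C wins 25–8.
B vs D: D wins 27–6.
B vs E: B wins 24–9.
C vs D: C wins 24–9.
C vs E: C wins 24–9.
D vs E: D wins 24–9.
C beats each rival — A (25–8), B (25–8), D (24–9), E (24–9) — so C is the Condorcet winner.

Yes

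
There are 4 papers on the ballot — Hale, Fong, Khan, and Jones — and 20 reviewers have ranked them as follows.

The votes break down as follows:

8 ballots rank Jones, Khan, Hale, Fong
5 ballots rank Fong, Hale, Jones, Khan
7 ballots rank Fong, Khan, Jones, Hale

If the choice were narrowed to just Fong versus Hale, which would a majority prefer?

Fong

Ballots ranking Fong above Hale: 5+7 = 12.
Ballots ranking Hale above Fong: 8.
Fong wins the head-to-head, 12–8.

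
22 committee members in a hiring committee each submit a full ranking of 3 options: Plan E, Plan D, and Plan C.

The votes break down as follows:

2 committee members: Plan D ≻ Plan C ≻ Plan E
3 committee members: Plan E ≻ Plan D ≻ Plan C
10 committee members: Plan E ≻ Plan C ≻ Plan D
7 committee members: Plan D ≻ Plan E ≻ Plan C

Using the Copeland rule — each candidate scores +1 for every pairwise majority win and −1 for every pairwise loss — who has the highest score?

Pairwise results:
  Plan E vs Plan D: Plan E wins 13–9.
  Plan E vs Plan C: Plan E wins 20–2.
  Plan D vs Plan C: Plan D wins 12–10.
Copeland scores (wins − losses):
  Plan E: 2 − 0 = 2
  Plan D: 1 − 1 = 0
  Plan C: 0 − 2 = -2
Plan E has the best Copeland score.

Plan E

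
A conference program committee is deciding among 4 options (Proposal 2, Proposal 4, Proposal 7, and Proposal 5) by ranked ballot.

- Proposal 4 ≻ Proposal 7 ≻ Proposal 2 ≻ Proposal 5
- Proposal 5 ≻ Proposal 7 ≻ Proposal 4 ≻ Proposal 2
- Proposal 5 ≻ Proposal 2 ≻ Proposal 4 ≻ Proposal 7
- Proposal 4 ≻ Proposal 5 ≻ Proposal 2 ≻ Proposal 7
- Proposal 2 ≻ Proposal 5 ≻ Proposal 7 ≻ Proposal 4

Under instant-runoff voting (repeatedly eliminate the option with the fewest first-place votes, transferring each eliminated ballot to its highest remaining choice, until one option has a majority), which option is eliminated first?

Proposal 7

Round 1: Proposal 4 2, Proposal 5 2, Proposal 2 1, Proposal 7 0. Proposal 7 has the fewest and is eliminated.
Round 2: Proposal 4 2, Proposal 5 2, Proposal 2 1. Proposal 2 has the fewest and is eliminated.
Round 3: Proposal 5 3, Proposal 4 2. Proposal 5 has a majority.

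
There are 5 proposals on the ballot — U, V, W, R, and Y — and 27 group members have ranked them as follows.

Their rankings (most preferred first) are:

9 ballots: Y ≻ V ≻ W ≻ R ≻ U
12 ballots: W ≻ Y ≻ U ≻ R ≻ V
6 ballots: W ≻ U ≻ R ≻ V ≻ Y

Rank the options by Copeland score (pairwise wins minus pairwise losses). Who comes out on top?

W

Pairwise results:
  U vs V: U wins 18–9.
  U vs W: W wins 27–0.
  U vs R: U wins 18–9.
  U vs Y: Y wins 21–6.
  V vs W: W wins 18–9.
  V vs R: R wins 18–9.
  V vs Y: Y wins 21–6.
  W vs R: W wins 27–0.
  W vs Y: W wins 18–9.
  R vs Y: Y wins 21–6.
Copeland scores (wins − losses):
  U: 2 − 2 = 0
  V: 0 − 4 = -4
  W: 4 − 0 = 4
  R: 1 − 3 = -2
  Y: 3 − 1 = 2
W has the best Copeland score.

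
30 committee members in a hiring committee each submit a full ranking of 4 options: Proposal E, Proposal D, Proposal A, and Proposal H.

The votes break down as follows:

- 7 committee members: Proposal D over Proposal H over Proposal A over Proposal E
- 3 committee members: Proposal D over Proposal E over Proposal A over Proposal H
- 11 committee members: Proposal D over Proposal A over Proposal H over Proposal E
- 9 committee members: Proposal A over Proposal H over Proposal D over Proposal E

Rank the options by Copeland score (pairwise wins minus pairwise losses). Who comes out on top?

Proposal D

Pairwise results:
  Proposal E vs Proposal D: Proposal D wins 30–0.
  Proposal E vs Proposal A: Proposal A wins 27–3.
  Proposal E vs Proposal H: Proposal H wins 27–3.
  Proposal D vs Proposal A: Proposal D wins 21–9.
  Proposal D vs Proposal H: Proposal D wins 21–9.
  Proposal A vs Proposal H: Proposal A wins 23–7.
Copeland scores (wins − losses):
  Proposal E: 0 − 3 = -3
  Proposal D: 3 − 0 = 3
  Proposal A: 2 − 1 = 1
  Proposal H: 1 − 2 = -1
Proposal D has the best Copeland score.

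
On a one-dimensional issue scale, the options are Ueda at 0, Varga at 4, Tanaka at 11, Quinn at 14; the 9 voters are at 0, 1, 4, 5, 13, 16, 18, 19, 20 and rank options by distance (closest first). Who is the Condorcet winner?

Quinn

With single-peaked preferences on a line, the Condorcet winner is the candidate closest to the median voter.
The median voter (position 13) is closest to Quinn at 14.
Check: Quinn vs Varga — voters closer to Quinn: 5 of 9.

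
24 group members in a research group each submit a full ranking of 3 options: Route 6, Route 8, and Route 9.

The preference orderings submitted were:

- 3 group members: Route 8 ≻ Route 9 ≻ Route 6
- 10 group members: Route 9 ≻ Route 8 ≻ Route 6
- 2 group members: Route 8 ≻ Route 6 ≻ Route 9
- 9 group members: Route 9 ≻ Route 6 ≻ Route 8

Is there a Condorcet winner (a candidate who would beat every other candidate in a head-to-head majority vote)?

Head-to-head results (24 voters total):
Route 6 vs Route 8: Route 8 wins 15–9.
Route 6 vs Route 9: Route 9 wins 22–2.
Route 8 vs Route 9: Route 9 wins 19–5.
Route 9 beats each rival — Route 6 (22–2), Route 8 (19–5) — so Route 9 is the Condorcet winner.

Yes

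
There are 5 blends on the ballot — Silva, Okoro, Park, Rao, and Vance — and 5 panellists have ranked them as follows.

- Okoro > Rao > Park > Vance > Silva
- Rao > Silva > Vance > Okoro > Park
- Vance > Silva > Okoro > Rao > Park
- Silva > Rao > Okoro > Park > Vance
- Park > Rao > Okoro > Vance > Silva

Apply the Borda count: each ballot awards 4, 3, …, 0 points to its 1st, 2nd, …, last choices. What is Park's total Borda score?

7

Borda scores:
  Silva: 0 + 3 + 3 + 4 + 0 = 10
  Okoro: 4 + 1 + 2 + 2 + 2 = 11
  Park: 2 + 0 + 0 + 1 + 4 = 7
  Rao: 3 + 4 + 1 + 3 + 3 = 14
  Vance: 1 + 2 + 4 + 0 + 1 = 8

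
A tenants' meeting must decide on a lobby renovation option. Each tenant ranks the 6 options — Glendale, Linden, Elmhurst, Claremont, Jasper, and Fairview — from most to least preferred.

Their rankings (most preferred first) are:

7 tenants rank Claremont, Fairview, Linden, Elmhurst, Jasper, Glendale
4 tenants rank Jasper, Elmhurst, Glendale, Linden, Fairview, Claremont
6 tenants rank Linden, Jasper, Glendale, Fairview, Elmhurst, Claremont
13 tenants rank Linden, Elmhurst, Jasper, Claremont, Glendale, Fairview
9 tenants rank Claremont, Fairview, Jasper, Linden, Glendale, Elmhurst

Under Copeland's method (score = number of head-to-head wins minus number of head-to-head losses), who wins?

Pairwise results:
  Glendale vs Linden: Linden wins 35–4.
  Glendale vs Elmhurst: Elmhurst wins 24–15.
  Glendale vs Claremont: Claremont wins 29–10.
  Glendale vs Jasper: Jasper wins 39–0.
  Glendale vs Fairview: Glendale wins 23–16.
  Linden vs Elmhurst: Linden wins 35–4.
  Linden vs Claremont: Linden wins 23–16.
  Linden vs Jasper: Linden wins 26–13.
  Linden vs Fairview: Linden wins 23–16.
  Elmhurst vs Claremont: Elmhurst wins 23–16.
  Elmhurst vs Jasper: Elmhurst wins 20–19.
  Elmhurst vs Fairview: Fairview wins 22–17.
  Claremont vs Jasper: Jasper wins 23–16.
  Claremont vs Fairview: Claremont wins 29–10.
  Jasper vs Fairview: Jasper wins 23–16.
Copeland scores (wins − losses):
  Glendale: 1 − 4 = -3
  Linden: 5 − 0 = 5
  Elmhurst: 3 − 2 = 1
  Claremont: 2 − 3 = -1
  Jasper: 3 − 2 = 1
  Fairview: 1 − 4 = -3
Linden has the best Copeland score.

Linden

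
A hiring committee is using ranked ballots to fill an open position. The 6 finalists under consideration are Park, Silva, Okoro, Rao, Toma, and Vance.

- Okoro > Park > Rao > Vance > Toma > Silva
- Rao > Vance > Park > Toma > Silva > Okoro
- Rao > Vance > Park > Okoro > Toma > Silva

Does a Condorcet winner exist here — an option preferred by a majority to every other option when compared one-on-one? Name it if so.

Rao

Head-to-head results (3 voters total):
Park vs Silva: Park wins 3–0.
Park vs Okoro: Park wins 2–1.
Park vs Rao: Rao wins 2–1.
Park vs Toma: Park wins 3–0.
Park vs Vance: Vance wins 2–1.
Silva vs Okoro: Okoro wins 2–1.
Silva vs Rao: Rao wins 3–0.
Silva vs Toma: Toma wins 3–0.
Silva vs Vance: Vance wins 3–0.
Okoro vs Rao: Rao wins 2–1.
Okoro vs Toma: Okoro wins 2–1.
Okoro vs Vance: Vance wins 2–1.
Rao vs Toma: Rao wins 3–0.
Rao vs Vance: Rao wins 3–0.
Toma vs Vance: Vance wins 3–0.
Rao beats each rival — Park (2–1), Silva (3–0), Okoro (2–1), Toma (3–0), Vance (3–0) — so Rao is the Condorcet winner.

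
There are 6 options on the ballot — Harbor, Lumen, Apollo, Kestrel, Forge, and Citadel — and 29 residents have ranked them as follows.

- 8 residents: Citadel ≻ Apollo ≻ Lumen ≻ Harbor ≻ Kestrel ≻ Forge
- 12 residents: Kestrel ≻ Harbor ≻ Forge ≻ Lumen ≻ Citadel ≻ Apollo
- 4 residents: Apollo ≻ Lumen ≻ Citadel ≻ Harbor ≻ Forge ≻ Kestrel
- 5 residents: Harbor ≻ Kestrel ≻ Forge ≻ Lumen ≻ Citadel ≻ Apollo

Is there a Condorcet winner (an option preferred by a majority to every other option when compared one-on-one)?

Head-to-head results (29 voters total):
Harbor vs Lumen: Harbor wins 17–12.
Harbor vs Apollo: Harbor wins 17–12.
Harbor vs Kestrel: Harbor wins 17–12.
Harbor vs Forge: Harbor wins 29–0.
Harbor vs Citadel: Harbor wins 17–12.
Lumen vs Apollo: Lumen wins 17–12.
Lumen vs Kestrel: Kestrel wins 17–12.
Lumen vs Forge: Forge wins 17–12.
Lumen vs Citadel: Lumen wins 21–8.
Apollo vs Kestrel: Kestrel wins 17–12.
Apollo vs Forge: Forge wins 17–12.
Apollo vs Citadel: Citadel wins 25–4.
Kestrel vs Forge: Kestrel wins 25–4.
Kestrel vs Citadel: Kestrel wins 17–12.
Forge vs Citadel: Forge wins 17–12.
Harbor beats each rival — Lumen (17–12), Apollo (17–12), Kestrel (17–12), Forge (29–0), Citadel (17–12) — so Harbor is the Condorcet winner.

Yes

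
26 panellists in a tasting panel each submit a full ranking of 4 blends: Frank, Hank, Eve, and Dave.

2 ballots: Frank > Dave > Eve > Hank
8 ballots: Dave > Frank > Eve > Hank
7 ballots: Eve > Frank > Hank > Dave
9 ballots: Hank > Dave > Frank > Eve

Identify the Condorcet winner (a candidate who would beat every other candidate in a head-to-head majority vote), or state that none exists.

None — there is no Condorcet winner

Head-to-head results (26 voters total):
Frank vs Hank: Frank wins 17–9.
Frank vs Eve: Frank wins 19–7.
Frank vs Dave: Dave wins 17–9.
Hank vs Eve: Eve wins 17–9.
Hank vs Dave: Hank wins 16–10.
Eve vs Dave: Dave wins 19–7.
No candidate beats all others: Frank beats Hank beats Dave beats Frank, a majority cycle.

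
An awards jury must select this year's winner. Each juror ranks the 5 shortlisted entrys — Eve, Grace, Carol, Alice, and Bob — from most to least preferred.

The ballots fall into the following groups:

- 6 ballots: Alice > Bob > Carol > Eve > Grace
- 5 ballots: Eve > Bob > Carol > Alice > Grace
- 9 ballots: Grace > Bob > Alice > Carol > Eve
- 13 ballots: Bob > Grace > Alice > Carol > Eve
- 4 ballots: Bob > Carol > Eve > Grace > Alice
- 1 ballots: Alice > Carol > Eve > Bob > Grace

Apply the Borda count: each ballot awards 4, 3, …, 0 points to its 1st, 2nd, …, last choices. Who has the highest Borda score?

Borda scores:
  Eve: 6·1 + 5·4 + 9·0 + 13·0 + 4·2 + 2 = 36
  Grace: 6·0 + 5·0 + 9·4 + 13·3 + 4·1 + 0 = 79
  Carol: 6·2 + 5·2 + 9·1 + 13·1 + 4·3 + 3 = 59
  Alice: 6·4 + 5·1 + 9·2 + 13·2 + 4·0 + 4 = 77
  Bob: 6·3 + 5·3 + 9·3 + 13·4 + 4·4 + 1 = 129
Bob has the highest total.

Bob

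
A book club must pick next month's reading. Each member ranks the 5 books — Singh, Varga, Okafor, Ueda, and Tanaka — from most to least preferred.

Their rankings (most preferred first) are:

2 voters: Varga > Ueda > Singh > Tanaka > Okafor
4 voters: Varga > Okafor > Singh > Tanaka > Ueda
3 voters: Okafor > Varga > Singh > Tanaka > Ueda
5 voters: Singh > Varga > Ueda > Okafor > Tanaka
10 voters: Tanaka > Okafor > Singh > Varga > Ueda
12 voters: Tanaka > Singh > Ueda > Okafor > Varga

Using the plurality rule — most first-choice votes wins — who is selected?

First-place vote totals:
  Singh: 5
  Varga: 6
  Okafor: 3
  Ueda: 0
  Tanaka: 22
Tanaka has the most first-place votes.

Tanaka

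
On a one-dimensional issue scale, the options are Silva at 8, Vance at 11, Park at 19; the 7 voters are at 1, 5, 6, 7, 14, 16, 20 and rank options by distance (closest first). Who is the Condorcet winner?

With single-peaked preferences on a line, the Condorcet winner is the candidate closest to the median voter.
The median voter (position 7) is closest to Silva at 8.
Check: Silva vs Vance — voters closer to Silva: 4 of 7.

Silva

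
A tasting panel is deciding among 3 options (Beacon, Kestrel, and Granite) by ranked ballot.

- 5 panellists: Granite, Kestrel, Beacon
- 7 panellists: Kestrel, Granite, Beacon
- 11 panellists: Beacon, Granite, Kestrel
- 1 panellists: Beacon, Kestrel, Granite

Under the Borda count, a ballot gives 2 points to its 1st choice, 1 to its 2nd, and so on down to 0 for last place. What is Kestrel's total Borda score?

20

Borda scores:
  Beacon: 5·0 + 7·0 + 11·2 + 2 = 24
  Kestrel: 5·1 + 7·2 + 11·0 + 1 = 20
  Granite: 5·2 + 7·1 + 11·1 + 0 = 28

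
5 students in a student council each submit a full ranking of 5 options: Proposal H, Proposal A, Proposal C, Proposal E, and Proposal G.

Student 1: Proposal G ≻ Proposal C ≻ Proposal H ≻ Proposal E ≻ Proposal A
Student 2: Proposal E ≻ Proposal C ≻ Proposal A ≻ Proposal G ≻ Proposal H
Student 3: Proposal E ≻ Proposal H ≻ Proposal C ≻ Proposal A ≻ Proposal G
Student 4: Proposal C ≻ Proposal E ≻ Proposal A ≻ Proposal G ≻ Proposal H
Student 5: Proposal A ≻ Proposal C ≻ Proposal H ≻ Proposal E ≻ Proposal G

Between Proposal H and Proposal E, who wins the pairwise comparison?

Proposal E

Ballots ranking Proposal H above Proposal E: 2.
Ballots ranking Proposal E above Proposal H: 3.
Proposal E wins the head-to-head, 3–2.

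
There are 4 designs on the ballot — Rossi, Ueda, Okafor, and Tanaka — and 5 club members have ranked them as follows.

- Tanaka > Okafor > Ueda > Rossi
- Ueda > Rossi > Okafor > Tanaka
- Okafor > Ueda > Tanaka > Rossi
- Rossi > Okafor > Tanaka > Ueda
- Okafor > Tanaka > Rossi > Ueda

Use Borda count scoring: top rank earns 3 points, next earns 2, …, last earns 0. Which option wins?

Okafor

Borda scores:
  Rossi: 0 + 2 + 0 + 3 + 1 = 6
  Ueda: 1 + 3 + 2 + 0 + 0 = 6
  Okafor: 2 + 1 + 3 + 2 + 3 = 11
  Tanaka: 3 + 0 + 1 + 1 + 2 = 7
Okafor has the highest total.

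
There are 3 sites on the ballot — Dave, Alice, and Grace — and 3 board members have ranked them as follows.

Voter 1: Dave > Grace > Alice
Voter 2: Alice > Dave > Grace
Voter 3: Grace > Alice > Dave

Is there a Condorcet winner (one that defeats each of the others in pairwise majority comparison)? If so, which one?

None — there is no Condorcet winner

Head-to-head results (3 voters total):
Dave vs Alice: Alice wins 2–1.
Dave vs Grace: Dave wins 2–1.
Alice vs Grace: Grace wins 2–1.
No candidate beats all others: Dave beats Grace beats Alice beats Dave, a majority cycle.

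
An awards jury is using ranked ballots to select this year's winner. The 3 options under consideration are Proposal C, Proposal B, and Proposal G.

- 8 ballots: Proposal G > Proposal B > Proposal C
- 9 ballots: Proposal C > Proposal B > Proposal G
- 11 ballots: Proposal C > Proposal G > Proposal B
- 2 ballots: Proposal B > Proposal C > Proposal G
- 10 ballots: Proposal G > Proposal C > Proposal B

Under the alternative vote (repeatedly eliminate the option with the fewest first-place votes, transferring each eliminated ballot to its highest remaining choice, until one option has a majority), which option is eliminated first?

Round 1: Proposal C 20, Proposal G 18, Proposal B 2. Proposal B has the fewest and is eliminated.
Round 2: Proposal C 22, Proposal G 18. Proposal C has a majority.

Proposal B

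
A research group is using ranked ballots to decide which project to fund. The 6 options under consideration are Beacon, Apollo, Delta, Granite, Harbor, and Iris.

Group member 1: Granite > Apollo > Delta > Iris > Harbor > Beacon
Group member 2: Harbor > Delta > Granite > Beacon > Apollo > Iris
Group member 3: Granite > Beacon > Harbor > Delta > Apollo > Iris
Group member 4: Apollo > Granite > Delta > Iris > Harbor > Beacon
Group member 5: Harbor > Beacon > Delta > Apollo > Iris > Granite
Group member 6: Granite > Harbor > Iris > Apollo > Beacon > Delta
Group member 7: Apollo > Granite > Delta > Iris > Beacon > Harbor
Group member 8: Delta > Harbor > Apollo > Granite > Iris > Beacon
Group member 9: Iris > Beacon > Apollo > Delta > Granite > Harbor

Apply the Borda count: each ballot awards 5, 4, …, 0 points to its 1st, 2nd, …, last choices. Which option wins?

Borda scores:
  Beacon: 0 + 2 + 4 + 0 + 4 + 1 + 1 + 0 + 4 = 16
  Apollo: 4 + 1 + 1 + 5 + 2 + 2 + 5 + 3 + 3 = 26
  Delta: 3 + 4 + 2 + 3 + 3 + 0 + 3 + 5 + 2 = 25
  Granite: 5 + 3 + 5 + 4 + 0 + 5 + 4 + 2 + 1 = 29
  Harbor: 1 + 5 + 3 + 1 + 5 + 4 + 0 + 4 + 0 = 23
  Iris: 2 + 0 + 0 + 2 + 1 + 3 + 2 + 1 + 5 = 16
Granite has the highest total.

Granite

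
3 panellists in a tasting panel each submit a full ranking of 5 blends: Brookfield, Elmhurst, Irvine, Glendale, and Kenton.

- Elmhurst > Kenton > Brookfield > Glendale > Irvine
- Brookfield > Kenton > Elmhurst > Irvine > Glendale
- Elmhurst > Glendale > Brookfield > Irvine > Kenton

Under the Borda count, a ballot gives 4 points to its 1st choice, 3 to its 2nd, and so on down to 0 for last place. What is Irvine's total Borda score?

Borda scores:
  Brookfield: 2 + 4 + 2 = 8
  Elmhurst: 4 + 2 + 4 = 10
  Irvine: 0 + 1 + 1 = 2
  Glendale: 1 + 0 + 3 = 4
  Kenton: 3 + 3 + 0 = 6

2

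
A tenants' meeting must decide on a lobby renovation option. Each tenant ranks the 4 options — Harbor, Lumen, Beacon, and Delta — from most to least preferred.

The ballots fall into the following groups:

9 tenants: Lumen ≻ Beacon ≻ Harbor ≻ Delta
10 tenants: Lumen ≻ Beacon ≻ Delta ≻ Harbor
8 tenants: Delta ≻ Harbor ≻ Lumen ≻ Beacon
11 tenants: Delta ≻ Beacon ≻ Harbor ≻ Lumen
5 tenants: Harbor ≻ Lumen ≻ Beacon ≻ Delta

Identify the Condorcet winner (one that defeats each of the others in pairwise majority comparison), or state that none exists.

Head-to-head results (43 voters total):
Harbor vs Lumen: Harbor wins 24–19.
Harbor vs Beacon: Beacon wins 30–13.
Harbor vs Delta: Delta wins 29–14.
Lumen vs Beacon: Lumen wins 32–11.
Lumen vs Delta: Lumen wins 24–19.
Beacon vs Delta: Beacon wins 24–19.
No candidate beats all others: Harbor beats Lumen beats Beacon beats Harbor, a majority cycle.

There is no Condorcet winner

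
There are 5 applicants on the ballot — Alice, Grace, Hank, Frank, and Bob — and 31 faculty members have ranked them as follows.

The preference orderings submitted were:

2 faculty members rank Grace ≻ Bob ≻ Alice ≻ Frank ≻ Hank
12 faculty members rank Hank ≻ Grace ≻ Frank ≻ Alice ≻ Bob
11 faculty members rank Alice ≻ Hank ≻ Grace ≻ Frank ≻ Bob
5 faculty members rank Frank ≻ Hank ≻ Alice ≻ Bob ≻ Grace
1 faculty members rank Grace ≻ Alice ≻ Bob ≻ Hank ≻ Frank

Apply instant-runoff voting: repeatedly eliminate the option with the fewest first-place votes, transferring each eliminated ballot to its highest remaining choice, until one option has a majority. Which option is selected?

Round 1: Hank 12, Alice 11, Frank 5, Grace 3, Bob 0. Bob has the fewest and is eliminated.
Round 2: Hank 12, Alice 11, Frank 5, Grace 3. Grace has the fewest and is eliminated.
Round 3: Alice 14, Hank 12, Frank 5. Frank has the fewest and is eliminated.
Round 4: Hank 17, Alice 14. Hank has a majority.

Hank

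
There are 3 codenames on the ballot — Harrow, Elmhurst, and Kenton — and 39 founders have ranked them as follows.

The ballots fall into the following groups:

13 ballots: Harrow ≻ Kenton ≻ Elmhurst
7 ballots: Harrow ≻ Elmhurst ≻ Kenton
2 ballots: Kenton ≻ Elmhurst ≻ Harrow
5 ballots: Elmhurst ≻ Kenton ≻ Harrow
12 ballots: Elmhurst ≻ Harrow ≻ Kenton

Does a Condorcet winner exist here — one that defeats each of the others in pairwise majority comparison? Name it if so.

Head-to-head results (39 voters total):
Harrow vs Elmhurst: Harrow wins 20–19.
Harrow vs Kenton: Harrow wins 32–7.
Elmhurst vs Kenton: Elmhurst wins 24–15.
Harrow beats each rival — Elmhurst (20–19), Kenton (32–7) — so Harrow is the Condorcet winner.

Harrow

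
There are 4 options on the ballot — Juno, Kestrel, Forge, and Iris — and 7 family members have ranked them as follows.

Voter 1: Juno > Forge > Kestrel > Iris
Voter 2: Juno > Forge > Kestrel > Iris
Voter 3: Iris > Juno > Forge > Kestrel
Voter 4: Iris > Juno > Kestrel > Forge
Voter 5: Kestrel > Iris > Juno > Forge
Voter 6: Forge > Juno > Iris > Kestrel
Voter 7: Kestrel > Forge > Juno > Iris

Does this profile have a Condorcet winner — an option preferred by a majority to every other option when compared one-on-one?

Head-to-head results (7 voters total):
Juno vs Kestrel: Juno wins 5–2.
Juno vs Forge: Juno wins 5–2.
Juno vs Iris: Juno wins 4–3.
Kestrel vs Forge: Forge wins 4–3.
Kestrel vs Iris: Kestrel wins 4–3.
Forge vs Iris: Forge wins 4–3.
Juno beats each rival — Kestrel (5–2), Forge (5–2), Iris (4–3) — so Juno is the Condorcet winner.

Yes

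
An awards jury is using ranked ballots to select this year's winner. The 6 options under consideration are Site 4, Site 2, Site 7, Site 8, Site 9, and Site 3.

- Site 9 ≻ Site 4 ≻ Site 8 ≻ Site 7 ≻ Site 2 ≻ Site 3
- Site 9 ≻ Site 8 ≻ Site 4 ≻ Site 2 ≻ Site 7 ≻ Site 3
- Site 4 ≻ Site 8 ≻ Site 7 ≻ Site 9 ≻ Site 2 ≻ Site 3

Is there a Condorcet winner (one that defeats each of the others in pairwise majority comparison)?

Head-to-head results (3 voters total):
Site 4 vs Site 2: Site 4 wins 3–0.
Site 4 vs Site 7: Site 4 wins 3–0.
Site 4 vs Site 8: Site 4 wins 2–1.
Site 4 vs Site 9: Site 9 wins 2–1.
Site 4 vs Site 3: Site 4 wins 3–0.
Site 2 vs Site 7: Site 7 wins 2–1.
Site 2 vs Site 8: Site 8 wins 3–0.
Site 2 vs Site 9: Site 9 wins 3–0.
Site 2 vs Site 3: Site 2 wins 3–0.
Site 7 vs Site 8: Site 8 wins 3–0.
Site 7 vs Site 9: Site 9 wins 2–1.
Site 7 vs Site 3: Site 7 wins 3–0.
Site 8 vs Site 9: Site 9 wins 2–1.
Site 8 vs Site 3: Site 8 wins 3–0.
Site 9 vs Site 3: Site 9 wins 3–0.
Site 9 beats each rival — Site 4 (2–1), Site 2 (3–0), Site 7 (2–1), Site 8 (2–1), Site 3 (3–0) — so Site 9 is the Condorcet winner.

Yes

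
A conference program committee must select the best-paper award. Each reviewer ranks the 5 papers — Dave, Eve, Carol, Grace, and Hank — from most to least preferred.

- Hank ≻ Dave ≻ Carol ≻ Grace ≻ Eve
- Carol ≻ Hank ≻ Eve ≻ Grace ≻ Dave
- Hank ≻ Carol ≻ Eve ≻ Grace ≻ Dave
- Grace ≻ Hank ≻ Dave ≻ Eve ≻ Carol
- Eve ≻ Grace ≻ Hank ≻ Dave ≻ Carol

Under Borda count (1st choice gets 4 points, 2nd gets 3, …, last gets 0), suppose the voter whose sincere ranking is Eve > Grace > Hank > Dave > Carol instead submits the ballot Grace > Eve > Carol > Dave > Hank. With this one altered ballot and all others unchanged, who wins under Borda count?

Borda totals with the altered ballot: Dave 6, Eve 8, Carol 11, Grace 11, Hank 14.
The winner is unchanged: still Hank.

Hank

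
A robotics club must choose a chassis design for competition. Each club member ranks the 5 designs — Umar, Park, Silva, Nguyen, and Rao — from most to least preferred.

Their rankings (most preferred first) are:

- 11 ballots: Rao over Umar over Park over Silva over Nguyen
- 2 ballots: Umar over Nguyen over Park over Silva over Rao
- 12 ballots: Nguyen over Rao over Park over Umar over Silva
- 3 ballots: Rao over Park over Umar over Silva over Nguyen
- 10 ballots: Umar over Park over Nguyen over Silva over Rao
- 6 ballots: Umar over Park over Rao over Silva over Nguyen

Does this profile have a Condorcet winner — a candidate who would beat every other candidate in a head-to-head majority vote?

Head-to-head results (44 voters total):
Umar vs Park: Umar wins 29–15.
Umar vs Silva: Umar wins 44–0.
Umar vs Nguyen: Umar wins 32–12.
Umar vs Rao: Rao wins 26–18.
Park vs Silva: Park wins 44–0.
Park vs Nguyen: Park wins 30–14.
Park vs Rao: Rao wins 26–18.
Silva vs Nguyen: Nguyen wins 24–20.
Silva vs Rao: Rao wins 32–12.
Nguyen vs Rao: Nguyen wins 24–20.
No candidate beats all others: Umar beats Nguyen beats Rao beats Umar, a majority cycle.

No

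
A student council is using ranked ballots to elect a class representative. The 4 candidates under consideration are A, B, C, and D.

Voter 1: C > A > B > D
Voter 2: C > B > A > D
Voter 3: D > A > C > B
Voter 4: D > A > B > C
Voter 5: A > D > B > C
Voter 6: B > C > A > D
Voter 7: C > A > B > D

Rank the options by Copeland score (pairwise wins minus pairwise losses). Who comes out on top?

C

Pairwise results:
  A vs B: A wins 5–2.
  A vs C: C wins 4–3.
  A vs D: A wins 5–2.
  B vs C: C wins 4–3.
  B vs D: B wins 4–3.
  C vs D: C wins 4–3.
Copeland scores (wins − losses):
  A: 2 − 1 = 1
  B: 1 − 2 = -1
  C: 3 − 0 = 3
  D: 0 − 3 = -3
C has the best Copeland score.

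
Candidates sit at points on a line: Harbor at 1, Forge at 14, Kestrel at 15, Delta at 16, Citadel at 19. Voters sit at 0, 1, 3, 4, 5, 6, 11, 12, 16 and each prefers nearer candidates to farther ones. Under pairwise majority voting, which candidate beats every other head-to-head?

With single-peaked preferences on a line, the Condorcet winner is the candidate closest to the median voter.
The median voter (position 5) is closest to Harbor at 1.
Check: Harbor vs Kestrel — voters closer to Harbor: 6 of 9.

Harbor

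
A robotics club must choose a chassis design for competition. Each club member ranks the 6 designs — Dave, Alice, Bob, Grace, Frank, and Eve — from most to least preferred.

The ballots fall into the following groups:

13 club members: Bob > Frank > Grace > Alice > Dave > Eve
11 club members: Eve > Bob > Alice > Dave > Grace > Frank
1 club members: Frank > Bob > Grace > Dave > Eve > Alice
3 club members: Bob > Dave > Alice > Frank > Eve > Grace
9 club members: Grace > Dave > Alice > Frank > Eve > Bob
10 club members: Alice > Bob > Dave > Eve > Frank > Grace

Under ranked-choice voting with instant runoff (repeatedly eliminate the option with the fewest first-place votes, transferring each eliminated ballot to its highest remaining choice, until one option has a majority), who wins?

Round 1: Bob 16, Eve 11, Alice 10, Grace 9, Frank 1, Dave 0. Dave has the fewest and is eliminated.
Round 2: Bob 16, Eve 11, Alice 10, Grace 9, Frank 1. Frank has the fewest and is eliminated.
Round 3: Bob 17, Eve 11, Alice 10, Grace 9. Grace has the fewest and is eliminated.
Round 4: Alice 19, Bob 17, Eve 11. Eve has the fewest and is eliminated.
Round 5: Bob 28, Alice 19. Bob has a majority.

Bob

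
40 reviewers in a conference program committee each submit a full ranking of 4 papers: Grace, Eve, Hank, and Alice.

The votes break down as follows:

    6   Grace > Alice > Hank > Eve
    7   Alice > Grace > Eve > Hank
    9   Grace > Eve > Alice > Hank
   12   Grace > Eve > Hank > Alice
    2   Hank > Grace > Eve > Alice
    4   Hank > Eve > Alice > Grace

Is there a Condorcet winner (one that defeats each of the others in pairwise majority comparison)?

Yes

Head-to-head results (40 voters total):
Grace vs Eve: Grace wins 36–4.
Grace vs Hank: Grace wins 34–6.
Grace vs Alice: Grace wins 29–11.
Eve vs Hank: Eve wins 28–12.
Eve vs Alice: Eve wins 27–13.
Hank vs Alice: Alice wins 22–18.
Grace beats each rival — Eve (36–4), Hank (34–6), Alice (29–11) — so Grace is the Condorcet winner.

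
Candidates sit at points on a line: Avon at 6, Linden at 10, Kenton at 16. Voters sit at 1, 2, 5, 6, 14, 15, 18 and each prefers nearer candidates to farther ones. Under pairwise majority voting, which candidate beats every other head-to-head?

With single-peaked preferences on a line, the Condorcet winner is the candidate closest to the median voter.
The median voter (position 6) is closest to Avon at 6.
Check: Avon vs Linden — voters closer to Avon: 4 of 7.

Avon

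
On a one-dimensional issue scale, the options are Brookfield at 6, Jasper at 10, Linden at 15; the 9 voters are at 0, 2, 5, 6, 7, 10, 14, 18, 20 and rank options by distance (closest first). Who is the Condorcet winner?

Brookfield

With single-peaked preferences on a line, the Condorcet winner is the candidate closest to the median voter.
The median voter (position 7) is closest to Brookfield at 6.
Check: Brookfield vs Linden — voters closer to Brookfield: 6 of 9.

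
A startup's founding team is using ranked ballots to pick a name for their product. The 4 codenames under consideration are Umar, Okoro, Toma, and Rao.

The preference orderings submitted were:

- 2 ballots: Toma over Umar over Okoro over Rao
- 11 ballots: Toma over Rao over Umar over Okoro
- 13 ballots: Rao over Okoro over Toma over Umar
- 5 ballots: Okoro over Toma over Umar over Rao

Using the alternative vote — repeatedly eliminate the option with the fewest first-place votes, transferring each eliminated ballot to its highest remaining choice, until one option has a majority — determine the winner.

Toma

Round 1: Toma 13, Rao 13, Okoro 5, Umar 0. Umar has the fewest and is eliminated.
Round 2: Toma 13, Rao 13, Okoro 5. Okoro has the fewest and is eliminated.
Round 3: Toma 18, Rao 13. Toma has a majority.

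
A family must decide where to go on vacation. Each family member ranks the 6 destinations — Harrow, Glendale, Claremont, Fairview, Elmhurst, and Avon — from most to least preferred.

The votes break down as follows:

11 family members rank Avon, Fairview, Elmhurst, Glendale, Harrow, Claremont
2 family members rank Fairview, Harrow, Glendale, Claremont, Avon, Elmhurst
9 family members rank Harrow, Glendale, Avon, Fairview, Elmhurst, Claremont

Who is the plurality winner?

Avon

First-place vote totals:
  Harrow: 9
  Glendale: 0
  Claremont: 0
  Fairview: 2
  Elmhurst: 0
  Avon: 11
Avon has the most first-place votes.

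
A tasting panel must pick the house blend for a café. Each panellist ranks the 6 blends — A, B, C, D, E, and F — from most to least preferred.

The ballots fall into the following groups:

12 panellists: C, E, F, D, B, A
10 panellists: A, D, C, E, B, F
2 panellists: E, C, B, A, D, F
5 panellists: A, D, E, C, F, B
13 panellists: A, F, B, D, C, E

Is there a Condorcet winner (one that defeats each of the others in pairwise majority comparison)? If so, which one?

A

Head-to-head results (42 voters total):
A vs B: A wins 28–14.
A vs C: A wins 28–14.
A vs D: A wins 30–12.
A vs E: A wins 28–14.
A vs F: A wins 30–12.
B vs C: C wins 29–13.
B vs D: D wins 27–15.
B vs E: E wins 29–13.
B vs F: F wins 30–12.
C vs D: D wins 28–14.
C vs E: C wins 35–7.
C vs F: C wins 29–13.
D vs E: D wins 28–14.
D vs F: F wins 25–17.
E vs F: E wins 29–13.
A beats each rival — B (28–14), C (28–14), D (30–12), E (28–14), F (30–12) — so A is the Condorcet winner.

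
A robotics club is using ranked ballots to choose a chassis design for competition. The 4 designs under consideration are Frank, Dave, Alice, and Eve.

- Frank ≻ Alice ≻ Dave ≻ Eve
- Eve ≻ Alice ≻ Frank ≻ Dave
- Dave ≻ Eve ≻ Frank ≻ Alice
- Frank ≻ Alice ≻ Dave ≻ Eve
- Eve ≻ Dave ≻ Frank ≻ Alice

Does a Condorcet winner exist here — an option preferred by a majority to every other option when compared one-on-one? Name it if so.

No Condorcet winner

Head-to-head results (5 voters total):
Frank vs Dave: Frank wins 3–2.
Frank vs Alice: Frank wins 4–1.
Frank vs Eve: Eve wins 3–2.
Dave vs Alice: Alice wins 3–2.
Dave vs Eve: Dave wins 3–2.
Alice vs Eve: Eve wins 3–2.
No candidate beats all others: Frank beats Dave beats Eve beats Frank, a majority cycle.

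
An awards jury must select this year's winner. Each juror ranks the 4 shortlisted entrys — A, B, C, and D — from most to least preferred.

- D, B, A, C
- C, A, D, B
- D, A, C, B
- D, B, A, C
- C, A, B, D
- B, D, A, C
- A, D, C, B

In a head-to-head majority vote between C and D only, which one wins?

D

Ballots ranking C above D: 2.
Ballots ranking D above C: 5.
D wins the head-to-head, 5–2.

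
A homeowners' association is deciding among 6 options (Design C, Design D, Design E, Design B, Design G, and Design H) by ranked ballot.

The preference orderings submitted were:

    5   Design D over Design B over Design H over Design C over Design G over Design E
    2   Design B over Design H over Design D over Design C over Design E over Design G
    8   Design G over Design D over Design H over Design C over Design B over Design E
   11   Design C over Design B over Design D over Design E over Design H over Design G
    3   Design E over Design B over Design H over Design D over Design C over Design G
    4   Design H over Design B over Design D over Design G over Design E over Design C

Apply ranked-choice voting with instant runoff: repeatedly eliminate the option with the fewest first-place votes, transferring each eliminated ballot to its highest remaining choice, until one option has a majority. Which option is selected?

Design H

Round 1: Design C 11, Design G 8, Design D 5, Design H 4, Design E 3, Design B 2. Design B has the fewest and is eliminated.
Round 2: Design C 11, Design G 8, Design H 6, Design D 5, Design E 3. Design E has the fewest and is eliminated.
Round 3: Design C 11, Design H 9, Design G 8, Design D 5. Design D has the fewest and is eliminated.
Round 4: Design H 14, Design C 11, Design G 8. Design G has the fewest and is eliminated.
Round 5: Design H 22, Design C 11. Design H has a majority.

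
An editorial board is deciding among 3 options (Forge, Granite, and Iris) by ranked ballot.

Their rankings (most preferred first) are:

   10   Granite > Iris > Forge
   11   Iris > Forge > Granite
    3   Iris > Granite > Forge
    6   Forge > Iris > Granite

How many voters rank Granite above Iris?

Ballots ranking Granite above Iris: 10.
Ballots ranking Iris above Granite: 11+3+6 = 20.
So 10 of 30 voters prefer Granite to Iris.

10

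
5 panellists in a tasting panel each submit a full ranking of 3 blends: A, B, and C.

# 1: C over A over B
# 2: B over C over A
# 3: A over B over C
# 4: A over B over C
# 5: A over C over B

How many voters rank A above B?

Ballots ranking A above B: 4.
Ballots ranking B above A: 1.
So 4 of 5 voters prefer A to B.

4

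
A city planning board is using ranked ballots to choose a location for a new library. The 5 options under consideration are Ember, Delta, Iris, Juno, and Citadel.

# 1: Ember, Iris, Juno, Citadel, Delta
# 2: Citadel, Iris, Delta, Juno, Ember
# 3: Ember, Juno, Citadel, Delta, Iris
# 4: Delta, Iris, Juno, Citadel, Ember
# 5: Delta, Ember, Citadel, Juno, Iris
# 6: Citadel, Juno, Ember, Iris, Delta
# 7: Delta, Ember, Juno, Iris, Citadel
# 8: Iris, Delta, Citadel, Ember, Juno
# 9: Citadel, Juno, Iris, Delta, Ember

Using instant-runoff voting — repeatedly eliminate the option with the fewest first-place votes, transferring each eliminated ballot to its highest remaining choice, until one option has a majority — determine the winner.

Round 1: Delta 3, Citadel 3, Ember 2, Iris 1, Juno 0. Juno has the fewest and is eliminated.
Round 2: Delta 3, Citadel 3, Ember 2, Iris 1. Iris has the fewest and is eliminated.
Round 3: Delta 4, Citadel 3, Ember 2. Ember has the fewest and is eliminated.
Round 4: Citadel 5, Delta 4. Citadel has a majority.

Citadel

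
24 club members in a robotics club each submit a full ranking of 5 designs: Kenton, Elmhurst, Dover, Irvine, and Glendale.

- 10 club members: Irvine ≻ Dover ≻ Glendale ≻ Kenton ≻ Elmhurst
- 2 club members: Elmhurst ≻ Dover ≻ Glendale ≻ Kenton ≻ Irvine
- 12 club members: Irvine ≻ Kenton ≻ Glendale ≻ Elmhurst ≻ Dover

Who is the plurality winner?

First-place vote totals:
  Kenton: 0
  Elmhurst: 2
  Dover: 0
  Irvine: 22
  Glendale: 0
Irvine has the most first-place votes.

Irvine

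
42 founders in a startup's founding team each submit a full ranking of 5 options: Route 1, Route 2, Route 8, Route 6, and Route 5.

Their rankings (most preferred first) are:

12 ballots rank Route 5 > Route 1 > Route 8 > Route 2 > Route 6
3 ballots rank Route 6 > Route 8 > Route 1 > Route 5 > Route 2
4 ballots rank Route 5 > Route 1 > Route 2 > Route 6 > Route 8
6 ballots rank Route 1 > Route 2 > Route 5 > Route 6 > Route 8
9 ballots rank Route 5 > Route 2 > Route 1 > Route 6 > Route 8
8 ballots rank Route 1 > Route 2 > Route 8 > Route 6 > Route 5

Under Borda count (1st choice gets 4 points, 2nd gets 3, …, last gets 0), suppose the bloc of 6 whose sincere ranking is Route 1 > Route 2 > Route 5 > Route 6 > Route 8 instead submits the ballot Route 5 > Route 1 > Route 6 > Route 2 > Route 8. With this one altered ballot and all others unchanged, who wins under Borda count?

Borda totals with the altered ballot: Route 1 122, Route 2 77, Route 8 49, Route 6 45, Route 5 127.
The switch changes the winner from Route 1 to Route 5.

Route 5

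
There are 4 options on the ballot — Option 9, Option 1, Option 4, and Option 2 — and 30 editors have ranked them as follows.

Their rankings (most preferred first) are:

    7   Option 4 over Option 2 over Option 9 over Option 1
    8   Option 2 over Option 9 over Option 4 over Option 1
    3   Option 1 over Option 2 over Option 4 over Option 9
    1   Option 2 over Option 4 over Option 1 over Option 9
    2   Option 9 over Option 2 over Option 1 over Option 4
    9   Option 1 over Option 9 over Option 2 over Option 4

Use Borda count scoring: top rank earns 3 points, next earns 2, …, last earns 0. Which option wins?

Option 2

Borda scores:
  Option 9: 7·1 + 8·2 + 3·0 + 0 + 2·3 + 9·2 = 47
  Option 1: 7·0 + 8·0 + 3·3 + 1 + 2·1 + 9·3 = 39
  Option 4: 7·3 + 8·1 + 3·1 + 2 + 2·0 + 9·0 = 34
  Option 2: 7·2 + 8·3 + 3·2 + 3 + 2·2 + 9·1 = 60
Option 2 has the highest total.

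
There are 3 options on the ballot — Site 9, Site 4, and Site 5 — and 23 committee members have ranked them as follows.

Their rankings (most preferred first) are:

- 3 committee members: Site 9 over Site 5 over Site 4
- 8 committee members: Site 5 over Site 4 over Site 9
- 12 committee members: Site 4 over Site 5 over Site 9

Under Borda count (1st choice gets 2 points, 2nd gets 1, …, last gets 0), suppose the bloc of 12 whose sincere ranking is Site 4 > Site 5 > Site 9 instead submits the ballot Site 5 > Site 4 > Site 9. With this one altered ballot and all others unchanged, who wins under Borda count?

Borda totals with the altered ballot: Site 9 6, Site 4 20, Site 5 43.
The switch changes the winner from Site 4 to Site 5.

Site 5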